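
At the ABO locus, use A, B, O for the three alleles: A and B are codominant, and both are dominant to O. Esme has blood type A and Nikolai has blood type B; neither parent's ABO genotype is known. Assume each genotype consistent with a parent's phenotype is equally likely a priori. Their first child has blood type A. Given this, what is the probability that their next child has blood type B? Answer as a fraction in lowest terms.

1/12

Possible genotypes: Esme ∈ {AA, AO}; Nikolai ∈ {BB, BO}.
Weight each parental genotype pair by prior × P(type-A child):
  AA × BO: posterior weight 2/3; P(next child type B) = 0.
  AO × BO: posterior weight 1/3; P(next child type B) = 1/4.
Weighted sum = 1/12.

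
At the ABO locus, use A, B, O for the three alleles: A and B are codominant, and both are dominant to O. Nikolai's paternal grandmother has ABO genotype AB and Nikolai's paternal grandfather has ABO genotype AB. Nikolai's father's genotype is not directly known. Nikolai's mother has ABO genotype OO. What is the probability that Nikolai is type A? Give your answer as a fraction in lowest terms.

1/2

Nikolai's father's ABO genotype from AB × AB: 1/4 AA, 1/2 AB, 1/4 BB.
Crossing each possibility with the mother OO and summing P(type A): 1/4·1 + 1/2·1/2 + 1/4·0 = 1/2.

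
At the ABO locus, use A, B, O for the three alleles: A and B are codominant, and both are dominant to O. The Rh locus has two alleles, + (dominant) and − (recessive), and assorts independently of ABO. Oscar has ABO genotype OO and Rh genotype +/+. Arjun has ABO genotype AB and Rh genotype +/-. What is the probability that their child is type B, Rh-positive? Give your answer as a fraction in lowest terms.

1/2

ABO cross OO × AB → offspring phenotypes: 1/2 A, 1/2 B.
Rh cross +/+ × +/- → 1 Rh+.
Independent loci: P(type B, Rh-positive) = 1/2 × 1 = 1/2.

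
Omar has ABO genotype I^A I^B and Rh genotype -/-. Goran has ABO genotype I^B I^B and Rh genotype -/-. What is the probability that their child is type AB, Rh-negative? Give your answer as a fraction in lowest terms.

1/2

ABO cross I^A I^B × I^B I^B → offspring phenotypes: 1/2 B, 1/2 AB.
Rh cross -/- × -/- → 1 Rh-.
Independent loci: P(type AB, Rh-negative) = 1/2 × 1 = 1/2.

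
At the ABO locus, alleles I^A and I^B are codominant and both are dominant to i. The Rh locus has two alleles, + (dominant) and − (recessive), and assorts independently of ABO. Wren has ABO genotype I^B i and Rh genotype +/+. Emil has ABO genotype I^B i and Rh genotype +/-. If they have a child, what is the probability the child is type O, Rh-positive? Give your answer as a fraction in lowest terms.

ABO cross I^B i × I^B i → offspring phenotypes: 1/4 O, 3/4 B.
Rh cross +/+ × +/- → 1 Rh+.
Independent loci: P(type O, Rh-positive) = 1/4 × 1 = 1/4.

1/4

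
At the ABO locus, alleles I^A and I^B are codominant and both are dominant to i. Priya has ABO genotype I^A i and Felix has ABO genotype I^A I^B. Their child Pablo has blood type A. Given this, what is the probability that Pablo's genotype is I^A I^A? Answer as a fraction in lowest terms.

1/2

Cross I^A i × I^A I^B → 1/4 I^A I^A, 1/4 I^A I^B, 1/4 I^A i, 1/4 I^B i.
Type-A genotypes among offspring: I^A I^A (1/4), I^A i (1/4); total 1/2.
P(I^A I^A | type A) = (1/4) / (1/2) = 1/2.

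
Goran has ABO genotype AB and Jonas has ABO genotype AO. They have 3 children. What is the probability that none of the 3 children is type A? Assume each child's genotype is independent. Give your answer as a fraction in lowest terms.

1/8

ABO cross AB × AO → 1/2 A, 1/4 B, 1/4 AB.
So P(type A) = 1/2 per child.
P(not type A) = 1/2 for one child; (1/2)^3 = 1/8.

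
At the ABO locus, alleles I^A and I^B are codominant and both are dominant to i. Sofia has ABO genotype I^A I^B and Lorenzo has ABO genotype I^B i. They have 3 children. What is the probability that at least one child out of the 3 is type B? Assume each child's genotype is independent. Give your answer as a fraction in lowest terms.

ABO cross I^A I^B × I^B i → 1/4 A, 1/2 B, 1/4 AB.
So P(type B) = 1/2 per child.
P(none) = (1/2)^3 = 1/8; P(at least one) = 1 − 1/8 = 7/8.

7/8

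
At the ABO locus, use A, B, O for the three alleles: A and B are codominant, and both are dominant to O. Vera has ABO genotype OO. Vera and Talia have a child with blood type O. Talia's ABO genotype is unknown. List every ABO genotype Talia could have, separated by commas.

AO, BO, OO

For each candidate genotype of Talia, check whether crossing it with OO can produce every observed child phenotype.
  AA → possible child types {A} ✗
  AB → possible child types {A, B} ✗
  AO → possible child types {O, A} ✓
  BB → possible child types {B} ✗
  BO → possible child types {O, B} ✓
  OO → possible child types {O} ✓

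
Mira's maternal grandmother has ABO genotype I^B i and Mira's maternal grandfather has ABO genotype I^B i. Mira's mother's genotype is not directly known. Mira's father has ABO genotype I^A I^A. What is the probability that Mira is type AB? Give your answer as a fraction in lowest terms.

Mira's mother's ABO genotype from I^B i × I^B i: 1/4 I^B I^B, 1/2 I^B i, 1/4 i i.
Crossing each possibility with the father I^A I^A and summing P(type AB): 1/4·1 + 1/2·1/2 + 1/4·0 = 1/2.

1/2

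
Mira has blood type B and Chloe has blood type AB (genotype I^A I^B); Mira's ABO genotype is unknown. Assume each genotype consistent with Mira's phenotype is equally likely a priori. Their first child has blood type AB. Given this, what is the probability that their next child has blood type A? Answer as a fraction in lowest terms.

Possible genotypes: Mira ∈ {I^B I^B, I^B i}; Chloe ∈ {I^A I^B}.
Weight each parental genotype pair by prior × P(type-AB child):
  I^B I^B × I^A I^B: posterior weight 2/3; P(next child type A) = 0.
  I^B i × I^A I^B: posterior weight 1/3; P(next child type A) = 1/4.
Weighted sum = 1/12.

1/12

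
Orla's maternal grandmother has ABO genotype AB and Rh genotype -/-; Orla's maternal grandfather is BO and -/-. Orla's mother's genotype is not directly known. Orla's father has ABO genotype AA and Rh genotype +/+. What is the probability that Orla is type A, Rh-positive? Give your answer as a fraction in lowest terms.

Orla's mother's ABO genotype from AB × BO: 1/4 AB, 1/4 AO, 1/4 BB, 1/4 BO.
Crossing each possibility with the father AA and summing P(type A): 1/4·1/2 + 1/4·1 + 1/4·0 + 1/4·1/2 = 1/2.
Similarly for Rh via the mother's Rh distribution: P(Rh+) = 1.
Independent loci: 1/2 × 1 = 1/2.

1/2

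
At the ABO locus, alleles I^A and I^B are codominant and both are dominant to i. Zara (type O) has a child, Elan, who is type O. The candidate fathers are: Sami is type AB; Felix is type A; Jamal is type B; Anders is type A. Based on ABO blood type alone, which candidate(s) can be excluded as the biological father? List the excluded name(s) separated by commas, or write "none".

Sami

A candidate is excluded only if no genotype consistent with his phenotype could produce a type O child with a type O mother.
Sami (type AB): no genotype consistent with that phenotype can produce a type-O child with a type-O mother.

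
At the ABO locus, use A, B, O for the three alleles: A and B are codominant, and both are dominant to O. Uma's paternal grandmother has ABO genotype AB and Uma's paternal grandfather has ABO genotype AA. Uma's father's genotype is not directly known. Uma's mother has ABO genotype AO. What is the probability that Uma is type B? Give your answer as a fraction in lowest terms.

1/8

Uma's father's ABO genotype from AB × AA: 1/2 AA, 1/2 AB.
Crossing each possibility with the mother AO and summing P(type B): 1/2·0 + 1/2·1/4 = 1/8.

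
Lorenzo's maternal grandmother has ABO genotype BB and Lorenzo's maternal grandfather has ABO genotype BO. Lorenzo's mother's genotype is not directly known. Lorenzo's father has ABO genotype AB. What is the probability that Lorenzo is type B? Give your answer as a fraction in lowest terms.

Lorenzo's mother's ABO genotype from BB × BO: 1/2 BB, 1/2 BO.
Crossing each possibility with the father AB and summing P(type B): 1/2·1/2 + 1/2·1/2 = 1/2.

1/2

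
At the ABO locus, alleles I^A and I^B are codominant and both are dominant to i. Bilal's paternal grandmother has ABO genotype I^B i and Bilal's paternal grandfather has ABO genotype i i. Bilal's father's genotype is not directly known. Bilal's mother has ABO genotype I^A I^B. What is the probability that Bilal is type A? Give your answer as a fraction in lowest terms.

3/8

Bilal's father's ABO genotype from I^B i × i i: 1/2 I^B i, 1/2 i i.
Crossing each possibility with the mother I^A I^B and summing P(type A): 1/2·1/4 + 1/2·1/2 = 3/8.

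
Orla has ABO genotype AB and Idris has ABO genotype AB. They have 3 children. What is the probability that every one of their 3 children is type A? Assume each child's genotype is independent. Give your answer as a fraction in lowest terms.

1/64

ABO cross AB × AB → 1/4 A, 1/4 B, 1/2 AB.
So P(type A) = 1/4 per child.
All 3 independent: (1/4)^3 = 1/64.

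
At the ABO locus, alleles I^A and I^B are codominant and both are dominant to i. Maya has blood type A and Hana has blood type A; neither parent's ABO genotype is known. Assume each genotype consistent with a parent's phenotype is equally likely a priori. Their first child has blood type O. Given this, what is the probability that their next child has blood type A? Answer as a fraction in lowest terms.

3/4

Possible genotypes: Maya ∈ {I^A I^A, I^A i}; Hana ∈ {I^A I^A, I^A i}.
Weight each parental genotype pair by prior × P(type-O child):
  I^A i × I^A i: posterior weight 1; P(next child type A) = 3/4.
Weighted sum = 3/4.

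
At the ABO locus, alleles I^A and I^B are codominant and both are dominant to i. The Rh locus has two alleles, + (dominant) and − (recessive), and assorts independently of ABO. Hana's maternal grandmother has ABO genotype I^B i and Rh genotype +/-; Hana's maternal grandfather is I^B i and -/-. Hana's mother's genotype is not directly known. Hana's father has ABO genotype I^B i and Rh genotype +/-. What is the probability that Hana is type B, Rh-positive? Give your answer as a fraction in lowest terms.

Hana's mother's ABO genotype from I^B i × I^B i: 1/4 I^B I^B, 1/2 I^B i, 1/4 i i.
Crossing each possibility with the father I^B i and summing P(type B): 1/4·1 + 1/2·3/4 + 1/4·1/2 = 3/4.
Similarly for Rh via the mother's Rh distribution: P(Rh+) = 5/8.
Independent loci: 3/4 × 5/8 = 15/32.

15/32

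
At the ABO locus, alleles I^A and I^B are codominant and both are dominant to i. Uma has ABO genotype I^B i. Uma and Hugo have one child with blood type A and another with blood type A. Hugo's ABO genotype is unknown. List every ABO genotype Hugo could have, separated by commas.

For each candidate genotype of Hugo, check whether crossing it with I^B i can produce every observed child phenotype.
  I^A I^A → possible child types {A, AB} ✓
  I^A I^B → possible child types {A, B, AB} ✓
  I^A i → possible child types {O, A, B, AB} ✓
  I^B I^B → possible child types {B} ✗
  I^B i → possible child types {O, B} ✗
  i i → possible child types {O, B} ✗

I^A I^A, I^A I^B, I^A i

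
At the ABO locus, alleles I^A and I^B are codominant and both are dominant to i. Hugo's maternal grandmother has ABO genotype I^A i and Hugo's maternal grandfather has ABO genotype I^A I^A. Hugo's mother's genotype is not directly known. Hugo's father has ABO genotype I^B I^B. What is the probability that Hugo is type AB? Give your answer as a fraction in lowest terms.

Hugo's mother's ABO genotype from I^A i × I^A I^A: 1/2 I^A I^A, 1/2 I^A i.
Crossing each possibility with the father I^B I^B and summing P(type AB): 1/2·1 + 1/2·1/2 = 3/4.

3/4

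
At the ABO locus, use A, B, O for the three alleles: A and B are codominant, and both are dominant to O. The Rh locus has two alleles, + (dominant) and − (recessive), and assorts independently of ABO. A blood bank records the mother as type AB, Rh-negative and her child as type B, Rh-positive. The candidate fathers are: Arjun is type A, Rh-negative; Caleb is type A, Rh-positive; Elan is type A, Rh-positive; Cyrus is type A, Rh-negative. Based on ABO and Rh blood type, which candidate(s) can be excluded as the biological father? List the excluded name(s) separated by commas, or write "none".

A candidate is excluded only if no genotype consistent with his phenotype could produce a type B, Rh-positive child with a type AB, Rh-negative mother.
Arjun (type A, Rh-): no genotype consistent with that phenotype can produce a type-B Rh+ child with a type-AB mother.
Cyrus (type A, Rh-): no genotype consistent with that phenotype can produce a type-B Rh+ child with a type-AB mother.

Arjun, Cyrus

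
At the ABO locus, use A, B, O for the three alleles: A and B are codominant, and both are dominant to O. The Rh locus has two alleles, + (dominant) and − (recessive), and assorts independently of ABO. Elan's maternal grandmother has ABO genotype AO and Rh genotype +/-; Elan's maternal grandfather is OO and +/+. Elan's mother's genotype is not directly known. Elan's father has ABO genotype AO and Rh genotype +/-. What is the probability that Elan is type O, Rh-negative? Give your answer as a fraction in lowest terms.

3/64

Elan's mother's ABO genotype from AO × OO: 1/2 AO, 1/2 OO.
Crossing each possibility with the father AO and summing P(type O): 1/2·1/4 + 1/2·1/2 = 3/8.
Similarly for Rh via the mother's Rh distribution: P(Rh-) = 1/8.
Independent loci: 3/8 × 1/8 = 3/64.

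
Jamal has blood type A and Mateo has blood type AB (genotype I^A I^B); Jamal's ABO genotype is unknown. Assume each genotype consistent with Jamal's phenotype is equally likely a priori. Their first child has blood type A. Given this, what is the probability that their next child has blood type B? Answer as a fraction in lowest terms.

Possible genotypes: Jamal ∈ {I^A I^A, I^A i}; Mateo ∈ {I^A I^B}.
Weight each parental genotype pair by prior × P(type-A child):
  I^A I^A × I^A I^B: posterior weight 1/2; P(next child type B) = 0.
  I^A i × I^A I^B: posterior weight 1/2; P(next child type B) = 1/4.
Weighted sum = 1/8.

1/8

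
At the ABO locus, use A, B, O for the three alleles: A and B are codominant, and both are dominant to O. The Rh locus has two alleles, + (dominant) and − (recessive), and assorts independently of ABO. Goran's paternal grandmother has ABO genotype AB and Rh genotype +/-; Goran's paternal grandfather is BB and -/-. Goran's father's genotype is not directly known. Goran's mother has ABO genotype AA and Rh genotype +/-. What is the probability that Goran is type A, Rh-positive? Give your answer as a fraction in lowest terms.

5/32

Goran's father's ABO genotype from AB × BB: 1/2 AB, 1/2 BB.
Crossing each possibility with the mother AA and summing P(type A): 1/2·1/2 + 1/2·0 = 1/4.
Similarly for Rh via the father's Rh distribution: P(Rh+) = 5/8.
Independent loci: 1/4 × 5/8 = 5/32.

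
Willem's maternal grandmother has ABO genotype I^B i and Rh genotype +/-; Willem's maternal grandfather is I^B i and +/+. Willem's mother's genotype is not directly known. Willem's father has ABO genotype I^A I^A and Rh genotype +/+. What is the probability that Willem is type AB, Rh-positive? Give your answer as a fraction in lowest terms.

1/2

Willem's mother's ABO genotype from I^B i × I^B i: 1/4 I^B I^B, 1/2 I^B i, 1/4 i i.
Crossing each possibility with the father I^A I^A and summing P(type AB): 1/4·1 + 1/2·1/2 + 1/4·0 = 1/2.
Similarly for Rh via the mother's Rh distribution: P(Rh+) = 1.
Independent loci: 1/2 × 1 = 1/2.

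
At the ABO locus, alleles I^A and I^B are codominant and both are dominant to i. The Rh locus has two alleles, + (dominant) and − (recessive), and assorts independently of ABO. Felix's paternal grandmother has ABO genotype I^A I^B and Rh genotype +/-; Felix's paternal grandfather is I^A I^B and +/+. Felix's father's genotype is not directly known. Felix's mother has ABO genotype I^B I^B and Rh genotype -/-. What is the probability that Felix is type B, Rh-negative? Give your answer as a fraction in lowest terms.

1/8

Felix's father's ABO genotype from I^A I^B × I^A I^B: 1/4 I^A I^A, 1/2 I^A I^B, 1/4 I^B I^B.
Crossing each possibility with the mother I^B I^B and summing P(type B): 1/4·0 + 1/2·1/2 + 1/4·1 = 1/2.
Similarly for Rh via the father's Rh distribution: P(Rh-) = 1/4.
Independent loci: 1/2 × 1/4 = 1/8.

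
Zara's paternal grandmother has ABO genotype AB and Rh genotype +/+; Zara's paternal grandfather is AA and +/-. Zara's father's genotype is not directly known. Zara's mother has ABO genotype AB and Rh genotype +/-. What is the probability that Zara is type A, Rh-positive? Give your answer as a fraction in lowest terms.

Zara's father's ABO genotype from AB × AA: 1/2 AA, 1/2 AB.
Crossing each possibility with the mother AB and summing P(type A): 1/2·1/2 + 1/2·1/4 = 3/8.
Similarly for Rh via the father's Rh distribution: P(Rh+) = 7/8.
Independent loci: 3/8 × 7/8 = 21/64.

21/64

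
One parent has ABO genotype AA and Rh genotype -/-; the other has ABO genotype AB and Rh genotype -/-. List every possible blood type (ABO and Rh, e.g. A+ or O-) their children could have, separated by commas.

Gametes from AA × AB give offspring ABO genotypes AA, AB, i.e. phenotypes A, AB.
Rh cross -/- × -/- → phenotypes Rh-.
Combining independently: A-, AB-.

A-, AB-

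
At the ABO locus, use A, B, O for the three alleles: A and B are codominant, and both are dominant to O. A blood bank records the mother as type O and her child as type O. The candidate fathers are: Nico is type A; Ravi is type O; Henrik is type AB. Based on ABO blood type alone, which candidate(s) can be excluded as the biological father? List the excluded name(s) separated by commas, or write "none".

A candidate is excluded only if no genotype consistent with his phenotype could produce a type O child with a type O mother.
Henrik (type AB): no genotype consistent with that phenotype can produce a type-O child with a type-O mother.

Henrik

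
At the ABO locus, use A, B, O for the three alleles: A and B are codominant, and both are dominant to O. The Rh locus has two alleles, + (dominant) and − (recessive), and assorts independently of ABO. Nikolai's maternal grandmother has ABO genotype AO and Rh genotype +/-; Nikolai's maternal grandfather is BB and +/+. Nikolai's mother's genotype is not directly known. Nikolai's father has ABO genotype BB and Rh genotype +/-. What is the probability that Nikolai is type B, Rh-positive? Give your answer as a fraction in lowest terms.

21/32

Nikolai's mother's ABO genotype from AO × BB: 1/2 AB, 1/2 BO.
Crossing each possibility with the father BB and summing P(type B): 1/2·1/2 + 1/2·1 = 3/4.
Similarly for Rh via the mother's Rh distribution: P(Rh+) = 7/8.
Independent loci: 3/4 × 7/8 = 21/32.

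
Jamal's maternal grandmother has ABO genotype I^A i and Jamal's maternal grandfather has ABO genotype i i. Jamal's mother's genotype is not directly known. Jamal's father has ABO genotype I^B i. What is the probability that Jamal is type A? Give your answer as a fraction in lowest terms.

Jamal's mother's ABO genotype from I^A i × i i: 1/2 I^A i, 1/2 i i.
Crossing each possibility with the father I^B i and summing P(type A): 1/2·1/4 + 1/2·0 = 1/8.

1/8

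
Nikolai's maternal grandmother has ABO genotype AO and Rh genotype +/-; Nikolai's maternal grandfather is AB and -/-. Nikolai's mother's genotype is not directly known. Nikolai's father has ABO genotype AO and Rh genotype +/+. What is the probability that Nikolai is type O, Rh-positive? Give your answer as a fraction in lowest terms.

Nikolai's mother's ABO genotype from AO × AB: 1/4 AA, 1/4 AB, 1/4 AO, 1/4 BO.
Crossing each possibility with the father AO and summing P(type O): 1/4·0 + 1/4·0 + 1/4·1/4 + 1/4·1/4 = 1/8.
Similarly for Rh via the mother's Rh distribution: P(Rh+) = 1.
Independent loci: 1/8 × 1 = 1/8.

1/8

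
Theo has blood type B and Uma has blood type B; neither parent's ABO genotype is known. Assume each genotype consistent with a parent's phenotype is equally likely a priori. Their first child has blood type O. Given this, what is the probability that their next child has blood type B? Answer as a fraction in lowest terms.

3/4

Possible genotypes: Theo ∈ {BB, BO}; Uma ∈ {BB, BO}.
Weight each parental genotype pair by prior × P(type-O child):
  BO × BO: posterior weight 1; P(next child type B) = 3/4.
Weighted sum = 3/4.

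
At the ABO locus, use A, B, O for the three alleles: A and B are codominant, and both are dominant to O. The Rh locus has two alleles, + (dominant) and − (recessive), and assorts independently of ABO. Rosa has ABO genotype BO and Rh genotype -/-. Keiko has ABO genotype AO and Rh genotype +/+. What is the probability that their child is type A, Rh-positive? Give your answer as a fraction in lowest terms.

1/4

ABO cross BO × AO → offspring phenotypes: 1/4 O, 1/4 A, 1/4 B, 1/4 AB.
Rh cross -/- × +/+ → 1 Rh+.
Independent loci: P(type A, Rh-positive) = 1/4 × 1 = 1/4.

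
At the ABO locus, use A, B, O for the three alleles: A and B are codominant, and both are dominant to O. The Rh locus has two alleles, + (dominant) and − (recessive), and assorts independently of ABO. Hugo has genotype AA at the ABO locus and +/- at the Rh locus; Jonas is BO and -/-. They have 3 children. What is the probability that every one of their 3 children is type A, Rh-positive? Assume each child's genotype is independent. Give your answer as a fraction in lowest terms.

ABO cross AA × BO → 1/2 A, 1/2 AB.
Rh cross +/- × -/- → 1/2 Rh+, 1/2 Rh-; so P(type A, Rh-positive) = 1/2 × 1/2 = 1/4 per child.
All 3 independent: (1/4)^3 = 1/64.

1/64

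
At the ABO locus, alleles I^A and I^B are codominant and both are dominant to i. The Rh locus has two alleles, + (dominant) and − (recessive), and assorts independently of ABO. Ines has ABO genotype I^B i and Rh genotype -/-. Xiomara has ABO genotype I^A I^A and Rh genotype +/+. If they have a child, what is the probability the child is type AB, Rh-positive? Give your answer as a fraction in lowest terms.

ABO cross I^B i × I^A I^A → offspring phenotypes: 1/2 A, 1/2 AB.
Rh cross -/- × +/+ → 1 Rh+.
Independent loci: P(type AB, Rh-positive) = 1/2 × 1 = 1/2.

1/2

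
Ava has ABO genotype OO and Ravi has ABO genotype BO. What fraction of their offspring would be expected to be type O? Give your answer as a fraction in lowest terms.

ABO cross OO × BO → offspring phenotypes: 1/2 O, 1/2 B.
So P(type O) = 1/2.

1/2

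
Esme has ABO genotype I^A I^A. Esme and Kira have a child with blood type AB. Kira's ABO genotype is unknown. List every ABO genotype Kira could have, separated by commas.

For each candidate genotype of Kira, check whether crossing it with I^A I^A can produce every observed child phenotype.
  I^A I^A → possible child types {A} ✗
  I^A I^B → possible child types {A, AB} ✓
  I^A i → possible child types {A} ✗
  I^B I^B → possible child types {AB} ✓
  I^B i → possible child types {A, AB} ✓
  i i → possible child types {A} ✗

I^A I^B, I^B I^B, I^B i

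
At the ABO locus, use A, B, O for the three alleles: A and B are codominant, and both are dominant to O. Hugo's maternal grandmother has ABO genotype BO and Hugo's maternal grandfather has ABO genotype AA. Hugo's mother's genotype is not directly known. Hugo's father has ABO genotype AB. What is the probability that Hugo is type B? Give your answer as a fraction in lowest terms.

Hugo's mother's ABO genotype from BO × AA: 1/2 AB, 1/2 AO.
Crossing each possibility with the father AB and summing P(type B): 1/2·1/4 + 1/2·1/4 = 1/4.

1/4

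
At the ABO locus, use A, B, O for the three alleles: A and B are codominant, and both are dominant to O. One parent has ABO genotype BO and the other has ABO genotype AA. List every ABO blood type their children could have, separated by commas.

A, AB

Gametes from BO × AA give offspring ABO genotypes AB, AO, i.e. phenotypes A, AB.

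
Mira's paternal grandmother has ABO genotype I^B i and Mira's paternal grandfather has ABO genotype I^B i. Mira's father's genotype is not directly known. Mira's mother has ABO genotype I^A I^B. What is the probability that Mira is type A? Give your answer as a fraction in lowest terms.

1/4

Mira's father's ABO genotype from I^B i × I^B i: 1/4 I^B I^B, 1/2 I^B i, 1/4 i i.
Crossing each possibility with the mother I^A I^B and summing P(type A): 1/4·0 + 1/2·1/4 + 1/4·1/2 = 1/4.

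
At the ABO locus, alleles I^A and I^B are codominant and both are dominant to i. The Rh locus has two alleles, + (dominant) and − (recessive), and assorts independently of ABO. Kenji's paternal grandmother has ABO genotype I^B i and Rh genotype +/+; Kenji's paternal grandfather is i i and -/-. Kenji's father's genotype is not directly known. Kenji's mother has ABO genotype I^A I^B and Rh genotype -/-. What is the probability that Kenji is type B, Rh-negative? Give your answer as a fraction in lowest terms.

Kenji's father's ABO genotype from I^B i × i i: 1/2 I^B i, 1/2 i i.
Crossing each possibility with the mother I^A I^B and summing P(type B): 1/2·1/2 + 1/2·1/2 = 1/2.
Similarly for Rh via the father's Rh distribution: P(Rh-) = 1/2.
Independent loci: 1/2 × 1/2 = 1/4.

1/4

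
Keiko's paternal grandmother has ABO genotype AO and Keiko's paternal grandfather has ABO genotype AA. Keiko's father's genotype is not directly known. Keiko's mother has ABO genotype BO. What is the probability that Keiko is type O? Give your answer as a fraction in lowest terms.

Keiko's father's ABO genotype from AO × AA: 1/2 AA, 1/2 AO.
Crossing each possibility with the mother BO and summing P(type O): 1/2·0 + 1/2·1/4 = 1/8.

1/8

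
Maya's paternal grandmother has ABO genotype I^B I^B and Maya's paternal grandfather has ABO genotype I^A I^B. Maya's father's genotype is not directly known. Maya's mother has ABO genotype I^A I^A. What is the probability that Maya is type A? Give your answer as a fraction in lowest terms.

Maya's father's ABO genotype from I^B I^B × I^A I^B: 1/2 I^A I^B, 1/2 I^B I^B.
Crossing each possibility with the mother I^A I^A and summing P(type A): 1/2·1/2 + 1/2·0 = 1/4.

1/4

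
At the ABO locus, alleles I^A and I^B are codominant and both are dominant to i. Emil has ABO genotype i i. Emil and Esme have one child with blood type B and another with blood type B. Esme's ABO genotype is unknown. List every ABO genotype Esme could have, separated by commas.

I^A I^B, I^B I^B, I^B i

For each candidate genotype of Esme, check whether crossing it with i i can produce every observed child phenotype.
  I^A I^A → possible child types {A} ✗
  I^A I^B → possible child types {A, B} ✓
  I^A i → possible child types {O, A} ✗
  I^B I^B → possible child types {B} ✓
  I^B i → possible child types {O, B} ✓
  i i → possible child types {O} ✗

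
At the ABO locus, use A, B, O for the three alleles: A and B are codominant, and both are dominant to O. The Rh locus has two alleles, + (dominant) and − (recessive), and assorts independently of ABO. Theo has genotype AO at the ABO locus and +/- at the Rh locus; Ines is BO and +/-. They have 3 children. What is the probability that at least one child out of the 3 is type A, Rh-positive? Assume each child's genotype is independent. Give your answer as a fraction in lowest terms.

ABO cross AO × BO → 1/4 O, 1/4 A, 1/4 B, 1/4 AB.
Rh cross +/- × +/- → 3/4 Rh+, 1/4 Rh-; so P(type A, Rh-positive) = 1/4 × 3/4 = 3/16 per child.
P(none) = (13/16)^3 = 2197/4096; P(at least one) = 1 − 2197/4096 = 1899/4096.

1899/4096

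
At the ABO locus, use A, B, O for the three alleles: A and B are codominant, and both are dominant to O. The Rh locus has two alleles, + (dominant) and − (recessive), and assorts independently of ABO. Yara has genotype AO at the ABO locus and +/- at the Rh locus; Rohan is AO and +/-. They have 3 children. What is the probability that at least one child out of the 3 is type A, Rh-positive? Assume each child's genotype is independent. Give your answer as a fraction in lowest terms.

3753/4096

ABO cross AO × AO → 1/4 O, 3/4 A.
Rh cross +/- × +/- → 3/4 Rh+, 1/4 Rh-; so P(type A, Rh-positive) = 3/4 × 3/4 = 9/16 per child.
P(none) = (7/16)^3 = 343/4096; P(at least one) = 1 − 343/4096 = 3753/4096.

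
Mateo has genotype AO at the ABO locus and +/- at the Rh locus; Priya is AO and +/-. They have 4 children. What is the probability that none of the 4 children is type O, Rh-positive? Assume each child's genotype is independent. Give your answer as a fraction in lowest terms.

28561/65536

ABO cross AO × AO → 1/4 O, 3/4 A.
Rh cross +/- × +/- → 3/4 Rh+, 1/4 Rh-; so P(type O, Rh-positive) = 1/4 × 3/4 = 3/16 per child.
P(not type O, Rh-positive) = 13/16 for one child; (13/16)^4 = 28561/65536.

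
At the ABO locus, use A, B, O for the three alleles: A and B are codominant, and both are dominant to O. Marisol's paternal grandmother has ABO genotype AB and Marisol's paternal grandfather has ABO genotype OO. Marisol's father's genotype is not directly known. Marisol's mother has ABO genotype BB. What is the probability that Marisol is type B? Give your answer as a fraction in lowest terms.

Marisol's father's ABO genotype from AB × OO: 1/2 AO, 1/2 BO.
Crossing each possibility with the mother BB and summing P(type B): 1/2·1/2 + 1/2·1 = 3/4.

3/4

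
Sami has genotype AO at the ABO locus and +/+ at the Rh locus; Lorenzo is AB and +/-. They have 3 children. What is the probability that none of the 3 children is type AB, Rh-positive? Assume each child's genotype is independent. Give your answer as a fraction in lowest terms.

27/64

ABO cross AO × AB → 1/2 A, 1/4 B, 1/4 AB.
Rh cross +/+ × +/- → 1 Rh+; so P(type AB, Rh-positive) = 1/4 × 1 = 1/4 per child.
P(not type AB, Rh-positive) = 3/4 for one child; (3/4)^3 = 27/64.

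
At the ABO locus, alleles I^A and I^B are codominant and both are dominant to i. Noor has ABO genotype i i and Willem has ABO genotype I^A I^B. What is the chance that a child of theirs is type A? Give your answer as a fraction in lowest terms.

ABO cross i i × I^A I^B → offspring phenotypes: 1/2 A, 1/2 B.
So P(type A) = 1/2.

1/2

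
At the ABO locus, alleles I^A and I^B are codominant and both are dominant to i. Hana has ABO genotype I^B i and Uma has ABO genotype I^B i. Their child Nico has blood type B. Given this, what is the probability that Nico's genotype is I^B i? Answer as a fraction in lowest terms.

Cross I^B i × I^B i → 1/4 I^B I^B, 1/2 I^B i, 1/4 i i.
Type-B genotypes among offspring: I^B I^B (1/4), I^B i (1/2); total 3/4.
P(I^B i | type B) = (1/2) / (3/4) = 2/3.

2/3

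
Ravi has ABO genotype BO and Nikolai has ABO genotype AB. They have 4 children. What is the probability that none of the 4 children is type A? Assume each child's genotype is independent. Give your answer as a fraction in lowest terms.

81/256

ABO cross BO × AB → 1/4 A, 1/2 B, 1/4 AB.
So P(type A) = 1/4 per child.
P(not type A) = 3/4 for one child; (3/4)^4 = 81/256.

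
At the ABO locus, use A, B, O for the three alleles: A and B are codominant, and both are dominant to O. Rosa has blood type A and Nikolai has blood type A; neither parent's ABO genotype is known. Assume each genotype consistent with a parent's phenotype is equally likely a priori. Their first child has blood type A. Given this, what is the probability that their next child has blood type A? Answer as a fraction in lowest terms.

Possible genotypes: Rosa ∈ {AA, AO}; Nikolai ∈ {AA, AO}.
Weight each parental genotype pair by prior × P(type-A child):
  AA × AA: posterior weight 4/15; P(next child type A) = 1.
  AA × AO: posterior weight 4/15; P(next child type A) = 1.
  AO × AA: posterior weight 4/15; P(next child type A) = 1.
  AO × AO: posterior weight 1/5; P(next child type A) = 3/4.
Weighted sum = 19/20.

19/20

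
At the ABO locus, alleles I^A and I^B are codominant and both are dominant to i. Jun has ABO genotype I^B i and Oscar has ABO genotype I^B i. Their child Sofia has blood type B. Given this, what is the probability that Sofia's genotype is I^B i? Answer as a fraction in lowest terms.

2/3

Cross I^B i × I^B i → 1/4 I^B I^B, 1/2 I^B i, 1/4 i i.
Type-B genotypes among offspring: I^B I^B (1/4), I^B i (1/2); total 3/4.
P(I^B i | type B) = (1/2) / (3/4) = 2/3.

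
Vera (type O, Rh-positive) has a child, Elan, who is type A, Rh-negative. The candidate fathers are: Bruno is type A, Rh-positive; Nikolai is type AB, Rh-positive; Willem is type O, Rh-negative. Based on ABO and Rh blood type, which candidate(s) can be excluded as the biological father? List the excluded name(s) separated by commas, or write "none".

A candidate is excluded only if no genotype consistent with his phenotype could produce a type A, Rh-negative child with a type O, Rh-positive mother.
Willem (type O, Rh-): no genotype consistent with that phenotype can produce a type-A Rh- child with a type-O mother.

Willem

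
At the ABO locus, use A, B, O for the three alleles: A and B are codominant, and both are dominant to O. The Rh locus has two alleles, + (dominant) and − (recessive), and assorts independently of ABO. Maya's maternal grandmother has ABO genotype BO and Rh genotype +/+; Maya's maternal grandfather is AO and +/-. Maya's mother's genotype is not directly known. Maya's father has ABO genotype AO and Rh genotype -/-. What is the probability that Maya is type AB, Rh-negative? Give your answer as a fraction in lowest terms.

1/32

Maya's mother's ABO genotype from BO × AO: 1/4 AB, 1/4 AO, 1/4 BO, 1/4 OO.
Crossing each possibility with the father AO and summing P(type AB): 1/4·1/4 + 1/4·0 + 1/4·1/4 + 1/4·0 = 1/8.
Similarly for Rh via the mother's Rh distribution: P(Rh-) = 1/4.
Independent loci: 1/8 × 1/4 = 1/32.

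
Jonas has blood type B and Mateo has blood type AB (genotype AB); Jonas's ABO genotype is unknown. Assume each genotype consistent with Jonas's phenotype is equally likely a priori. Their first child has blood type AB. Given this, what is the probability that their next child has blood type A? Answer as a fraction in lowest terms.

Possible genotypes: Jonas ∈ {BB, BO}; Mateo ∈ {AB}.
Weight each parental genotype pair by prior × P(type-AB child):
  BB × AB: posterior weight 2/3; P(next child type A) = 0.
  BO × AB: posterior weight 1/3; P(next child type A) = 1/4.
Weighted sum = 1/12.

1/12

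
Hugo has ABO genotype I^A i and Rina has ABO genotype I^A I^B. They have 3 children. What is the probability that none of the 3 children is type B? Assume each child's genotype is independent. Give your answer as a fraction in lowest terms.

ABO cross I^A i × I^A I^B → 1/2 A, 1/4 B, 1/4 AB.
So P(type B) = 1/4 per child.
P(not type B) = 3/4 for one child; (3/4)^3 = 27/64.

27/64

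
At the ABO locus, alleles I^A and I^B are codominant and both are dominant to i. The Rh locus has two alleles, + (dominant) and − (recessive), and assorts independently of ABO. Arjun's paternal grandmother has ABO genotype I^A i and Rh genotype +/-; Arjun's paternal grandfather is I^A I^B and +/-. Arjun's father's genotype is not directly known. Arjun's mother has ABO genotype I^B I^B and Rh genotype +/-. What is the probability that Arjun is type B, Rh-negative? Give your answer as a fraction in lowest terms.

1/8

Arjun's father's ABO genotype from I^A i × I^A I^B: 1/4 I^A I^A, 1/4 I^A I^B, 1/4 I^A i, 1/4 I^B i.
Crossing each possibility with the mother I^B I^B and summing P(type B): 1/4·0 + 1/4·1/2 + 1/4·1/2 + 1/4·1 = 1/2.
Similarly for Rh via the father's Rh distribution: P(Rh-) = 1/4.
Independent loci: 1/2 × 1/4 = 1/8.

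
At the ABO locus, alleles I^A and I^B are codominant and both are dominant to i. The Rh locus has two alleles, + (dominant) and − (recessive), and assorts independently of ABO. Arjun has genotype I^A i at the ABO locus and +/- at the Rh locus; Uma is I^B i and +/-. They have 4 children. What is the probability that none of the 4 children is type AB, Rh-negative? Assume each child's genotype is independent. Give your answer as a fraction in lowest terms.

50625/65536

ABO cross I^A i × I^B i → 1/4 O, 1/4 A, 1/4 B, 1/4 AB.
Rh cross +/- × +/- → 3/4 Rh+, 1/4 Rh-; so P(type AB, Rh-negative) = 1/4 × 1/4 = 1/16 per child.
P(not type AB, Rh-negative) = 15/16 for one child; (15/16)^4 = 50625/65536.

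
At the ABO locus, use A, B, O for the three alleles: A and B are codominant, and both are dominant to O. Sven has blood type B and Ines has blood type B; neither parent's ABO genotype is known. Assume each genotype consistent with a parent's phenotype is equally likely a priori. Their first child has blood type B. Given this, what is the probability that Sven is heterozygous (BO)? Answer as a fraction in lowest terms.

Possible genotypes: Sven ∈ {BB, BO}; Ines ∈ {BB, BO}.
Weight each parental genotype pair by prior × P(type-B child):
  BB × BB: posterior weight 4/15.
  BB × BO: posterior weight 4/15.
  BO × BB: posterior weight 4/15.
  BO × BO: posterior weight 1/5.
Sum the posterior weight over pairs where Sven is BO: 7/15.

7/15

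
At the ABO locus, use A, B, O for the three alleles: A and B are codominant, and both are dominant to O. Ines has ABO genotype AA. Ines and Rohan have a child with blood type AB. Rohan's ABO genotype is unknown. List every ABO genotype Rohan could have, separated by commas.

AB, BB, BO

For each candidate genotype of Rohan, check whether crossing it with AA can produce every observed child phenotype.
  AA → possible child types {A} ✗
  AB → possible child types {A, AB} ✓
  AO → possible child types {A} ✗
  BB → possible child types {AB} ✓
  BO → possible child types {A, AB} ✓
  OO → possible child types {A} ✗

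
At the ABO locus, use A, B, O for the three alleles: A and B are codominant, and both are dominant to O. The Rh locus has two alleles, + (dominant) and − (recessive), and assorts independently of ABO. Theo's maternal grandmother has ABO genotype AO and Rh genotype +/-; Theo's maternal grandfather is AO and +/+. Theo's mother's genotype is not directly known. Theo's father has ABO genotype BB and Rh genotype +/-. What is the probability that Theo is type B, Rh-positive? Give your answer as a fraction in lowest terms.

7/16

Theo's mother's ABO genotype from AO × AO: 1/4 AA, 1/2 AO, 1/4 OO.
Crossing each possibility with the father BB and summing P(type B): 1/4·0 + 1/2·1/2 + 1/4·1 = 1/2.
Similarly for Rh via the mother's Rh distribution: P(Rh+) = 7/8.
Independent loci: 1/2 × 7/8 = 7/16.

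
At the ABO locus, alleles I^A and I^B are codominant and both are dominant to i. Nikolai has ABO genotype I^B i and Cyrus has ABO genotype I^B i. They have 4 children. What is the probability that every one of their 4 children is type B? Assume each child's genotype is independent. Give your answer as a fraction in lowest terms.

ABO cross I^B i × I^B i → 1/4 O, 3/4 B.
So P(type B) = 3/4 per child.
All 4 independent: (3/4)^4 = 81/256.

81/256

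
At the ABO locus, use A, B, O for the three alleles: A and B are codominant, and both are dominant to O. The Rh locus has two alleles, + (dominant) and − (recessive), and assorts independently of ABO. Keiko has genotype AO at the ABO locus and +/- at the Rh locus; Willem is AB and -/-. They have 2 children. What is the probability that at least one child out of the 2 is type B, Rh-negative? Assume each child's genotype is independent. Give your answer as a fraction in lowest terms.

ABO cross AO × AB → 1/2 A, 1/4 B, 1/4 AB.
Rh cross +/- × -/- → 1/2 Rh+, 1/2 Rh-; so P(type B, Rh-negative) = 1/4 × 1/2 = 1/8 per child.
P(none) = (7/8)^2 = 49/64; P(at least one) = 1 − 49/64 = 15/64.

15/64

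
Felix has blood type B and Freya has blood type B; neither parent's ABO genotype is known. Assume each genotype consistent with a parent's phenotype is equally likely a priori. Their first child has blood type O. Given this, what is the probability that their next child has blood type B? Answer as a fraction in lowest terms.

Possible genotypes: Felix ∈ {BB, BO}; Freya ∈ {BB, BO}.
Weight each parental genotype pair by prior × P(type-O child):
  BO × BO: posterior weight 1; P(next child type B) = 3/4.
Weighted sum = 3/4.

3/4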